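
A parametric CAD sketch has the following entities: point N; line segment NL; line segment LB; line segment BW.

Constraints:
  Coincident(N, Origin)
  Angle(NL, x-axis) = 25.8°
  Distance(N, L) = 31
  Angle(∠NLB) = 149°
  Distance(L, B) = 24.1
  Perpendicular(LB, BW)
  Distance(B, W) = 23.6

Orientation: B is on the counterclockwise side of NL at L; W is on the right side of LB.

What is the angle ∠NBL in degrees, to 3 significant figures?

17.5°

N is at the origin; NL runs at 25.8° with length 31.0, so L = 31.0·(cos 25.8°, sin 25.8°) = (27.9, 13.5). ∠NLB = 149.0°, so LB runs at 25.8° + (180° − 149.0°) = 56.8° from the x-axis; with |LB| = 24.1, B = L + 24.1·(cos 56.8°, sin 56.8°) = (41.1, 33.7). Then cos ∠NBL = BN·BL / (|BN||BL|), giving 17.5°.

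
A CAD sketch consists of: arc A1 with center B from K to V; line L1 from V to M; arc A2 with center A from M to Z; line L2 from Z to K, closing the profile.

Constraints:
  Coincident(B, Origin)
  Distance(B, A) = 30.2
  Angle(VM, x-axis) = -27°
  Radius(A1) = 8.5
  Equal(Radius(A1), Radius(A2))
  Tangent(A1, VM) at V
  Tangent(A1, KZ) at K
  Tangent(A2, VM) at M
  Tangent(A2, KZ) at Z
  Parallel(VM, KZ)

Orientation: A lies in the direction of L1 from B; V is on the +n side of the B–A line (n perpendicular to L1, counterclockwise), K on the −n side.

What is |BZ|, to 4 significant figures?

31.37

The slot axis is L1's direction at -27.0°, so u = (cos -27.0°, sin -27.0°) = (0.8910, -0.4540) and n = (−sin -27.0°, cos -27.0°) = (0.4540, 0.8910). B is at the origin and A lies 30.2 along u from B, so A = 30.2·u = (26.91, -13.71). Tangency of A1 to both parallel lines with radius 8.5 puts V and K at B ± 8.5·n: V = (3.859, 7.574), K = (-3.859, -7.574). Equal radii place M and Z the same way about A: M = A + 8.5·n = (30.77, -6.137), Z = A − 8.5·n = (23.05, -21.28). Then |BZ| = |Z − B| = 31.37.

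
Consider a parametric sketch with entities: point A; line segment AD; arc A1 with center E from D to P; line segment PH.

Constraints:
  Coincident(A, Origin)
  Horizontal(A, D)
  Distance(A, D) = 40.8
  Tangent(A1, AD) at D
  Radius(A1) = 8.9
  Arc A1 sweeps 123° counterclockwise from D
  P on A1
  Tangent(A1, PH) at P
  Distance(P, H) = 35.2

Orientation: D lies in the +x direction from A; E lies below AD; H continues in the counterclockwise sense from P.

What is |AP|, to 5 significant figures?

36.059

The tangent condition forces ED to be normal to AD, so E = D + (0, -8.9) = (40.800, -8.9000). On A1, D sits at bearing 90° from E; a 123° counterclockwise sweep puts P at bearing 213°, so P = E + 8.9·(cos 213°, sin 213°) = (33.336, -13.747). Then |AP| = |P − A| = 36.059.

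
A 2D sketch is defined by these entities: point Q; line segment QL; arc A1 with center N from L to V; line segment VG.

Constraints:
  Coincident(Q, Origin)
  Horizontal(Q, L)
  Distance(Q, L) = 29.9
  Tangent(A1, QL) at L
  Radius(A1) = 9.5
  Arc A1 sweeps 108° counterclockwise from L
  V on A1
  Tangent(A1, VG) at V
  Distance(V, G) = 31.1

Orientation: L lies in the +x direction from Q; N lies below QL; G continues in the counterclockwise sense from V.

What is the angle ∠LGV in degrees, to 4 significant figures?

17.22°

Q is at the origin; QL is horizontal with |QL| = 29.9 and L on the +x side, so L = (29.90, 0.000). A1 meets QL tangentially, so NL is at right angles to QL, so N = L + (0, -9.5) = (29.90, -9.500). On A1, L sits at bearing 90° from N; a 108° counterclockwise sweep puts V at bearing 198°, so V = N + 9.5·(cos 198°, sin 198°) = (20.86, -12.44). Since A1 is tangent to VG there, NV ⟂ VG, so VG runs along (−sin 198°, cos 198°); with |VG| = 31.1, G = (30.48, -42.01). Then cos ∠LGV = GL·GV / (|GL||GV|), giving 17.22°.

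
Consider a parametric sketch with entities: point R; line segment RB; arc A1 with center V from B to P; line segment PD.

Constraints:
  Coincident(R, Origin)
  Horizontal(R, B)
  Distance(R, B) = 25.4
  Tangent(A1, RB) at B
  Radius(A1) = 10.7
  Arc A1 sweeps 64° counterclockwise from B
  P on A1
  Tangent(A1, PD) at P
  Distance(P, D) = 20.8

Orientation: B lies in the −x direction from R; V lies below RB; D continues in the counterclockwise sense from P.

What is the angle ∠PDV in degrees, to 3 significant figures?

27.2°

On A1, B sits at bearing 90° from V; a 64° counterclockwise sweep puts P at bearing 154°, so P = V + 10.7·(cos 154°, sin 154°) = (-35.0, -6.01). Since A1 is tangent to PD there, VP ⟂ PD, so PD runs along (−sin 154°, cos 154°); with |PD| = 20.8, D = (-44.1, -24.7). Then cos ∠PDV = DP·DV / (|DP||DV|), giving 27.2°.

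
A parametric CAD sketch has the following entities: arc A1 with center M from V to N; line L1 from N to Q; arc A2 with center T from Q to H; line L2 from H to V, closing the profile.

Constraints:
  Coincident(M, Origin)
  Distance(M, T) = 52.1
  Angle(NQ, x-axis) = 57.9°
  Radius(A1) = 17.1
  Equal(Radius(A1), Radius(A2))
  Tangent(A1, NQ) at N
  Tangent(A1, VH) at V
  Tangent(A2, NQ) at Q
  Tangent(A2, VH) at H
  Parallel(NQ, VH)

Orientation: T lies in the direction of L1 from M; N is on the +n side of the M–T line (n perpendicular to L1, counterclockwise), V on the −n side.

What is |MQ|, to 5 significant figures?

54.834

The slot axis is L1's direction at 57.9°, so u = (cos 57.9°, sin 57.9°) = (0.53140, 0.84712) and n = (−sin 57.9°, cos 57.9°) = (-0.84712, 0.53140). M is at the origin and T lies 52.1 along u from M, so T = 52.1·u = (27.686, 44.135). Tangency of A1 to both parallel lines with radius 17.1 puts N and V at M ± 17.1·n: N = (-14.486, 9.0869), V = (14.486, -9.0869). Equal radii place Q and H the same way about T: Q = T + 17.1·n = (13.200, 53.222), H = T − 17.1·n = (42.172, 35.048). Then |MQ| = |Q − M| = 54.834.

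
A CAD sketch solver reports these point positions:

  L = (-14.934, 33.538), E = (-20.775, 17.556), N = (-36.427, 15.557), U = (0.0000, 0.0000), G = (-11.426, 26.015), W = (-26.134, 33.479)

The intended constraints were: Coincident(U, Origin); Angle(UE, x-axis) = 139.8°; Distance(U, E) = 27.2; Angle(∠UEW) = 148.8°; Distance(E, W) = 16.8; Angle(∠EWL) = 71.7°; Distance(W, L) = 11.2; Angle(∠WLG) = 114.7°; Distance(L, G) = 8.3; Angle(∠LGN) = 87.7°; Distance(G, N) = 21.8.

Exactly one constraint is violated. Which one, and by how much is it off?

Distance(G, N) = 21.8 — off by 5.30.

U = (0.00, 0.00) ✓; UE at 139.8° ✓; |UE| = 27.20 ✓; ∠UEW = 148.8° ✓; |EW| = 16.80 ✓; ∠EWL = 71.70° ✓; |WL| = 11.20 ✓; ∠WLG = 114.7° ✓; |LG| = 8.301 ✓; ∠LGN = 87.70° ✓; |GN| = 27.10 ✗.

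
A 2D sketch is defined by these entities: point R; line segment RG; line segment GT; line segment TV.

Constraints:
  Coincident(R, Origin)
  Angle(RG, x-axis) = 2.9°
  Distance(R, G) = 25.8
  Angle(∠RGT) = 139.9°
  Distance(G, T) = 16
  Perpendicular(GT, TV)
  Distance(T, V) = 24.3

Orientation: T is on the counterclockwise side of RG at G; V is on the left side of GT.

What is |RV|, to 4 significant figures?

36.55

R is at the origin; RG runs at 2.9° with length 25.8, so G = 25.8·(cos 2.9°, sin 2.9°) = (25.77, 1.305). ∠RGT = 139.9°, so GT runs at 2.9° + (180° − 139.9°) = 43.00° from the x-axis; with |GT| = 16.0, T = G + 16.0·(cos 43.00°, sin 43.00°) = (37.47, 12.22). GT is perpendicular to TV; with |TV| = 24.3 on the left of GT, V = T + 24.3·(-0.6820, 0.7314) = (20.90, 29.99). Then |RV| = |V − R| = 36.55.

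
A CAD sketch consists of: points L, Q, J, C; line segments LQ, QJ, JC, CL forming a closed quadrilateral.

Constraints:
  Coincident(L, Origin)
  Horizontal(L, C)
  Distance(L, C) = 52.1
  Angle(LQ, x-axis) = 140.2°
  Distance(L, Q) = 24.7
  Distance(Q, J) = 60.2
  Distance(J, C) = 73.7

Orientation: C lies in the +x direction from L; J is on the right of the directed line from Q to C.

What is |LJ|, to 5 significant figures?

43.946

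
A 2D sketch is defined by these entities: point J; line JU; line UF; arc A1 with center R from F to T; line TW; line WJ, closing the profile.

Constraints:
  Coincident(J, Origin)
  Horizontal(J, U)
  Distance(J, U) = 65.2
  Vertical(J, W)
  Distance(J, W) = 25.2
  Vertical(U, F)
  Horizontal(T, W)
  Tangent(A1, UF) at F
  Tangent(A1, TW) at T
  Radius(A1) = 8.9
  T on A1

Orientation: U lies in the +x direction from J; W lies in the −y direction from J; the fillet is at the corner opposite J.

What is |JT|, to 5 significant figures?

61.682

The virtual corner opposite J is at (65.200, -25.200). Since A1 is tangent to UF there, RF ⟂ UF and the tangent condition forces RT to be normal to TW, with radius 8.9, so the center R sits 8.9 in from both sides at R = (56.300, -16.300). That places the tangent points at F = (65.200, -16.300) on UF and T = (56.300, -25.200) on TW. Then |JT| = |T − J| = 61.682.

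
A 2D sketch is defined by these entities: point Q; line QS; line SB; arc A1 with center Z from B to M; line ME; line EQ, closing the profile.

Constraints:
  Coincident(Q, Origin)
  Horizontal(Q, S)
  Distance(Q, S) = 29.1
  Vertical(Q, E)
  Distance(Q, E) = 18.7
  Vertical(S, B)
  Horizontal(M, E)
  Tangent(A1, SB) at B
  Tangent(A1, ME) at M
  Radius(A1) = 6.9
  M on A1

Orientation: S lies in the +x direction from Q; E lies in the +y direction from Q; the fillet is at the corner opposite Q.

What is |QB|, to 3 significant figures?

31.4

Q is at the origin; Q and S share the same y with |QS| = 29.1 and S on the +x side, so S = (29.1, 0.00). QE is vertical with |QE| = 18.7 and E on the +y side, so E = (0.00, 18.7). The virtual corner opposite Q is at (29.1, 18.7). A1 meets SB tangentially, so ZB is at right angles to SB and the tangent condition forces ZM to be normal to ME, with radius 6.9, so the center Z sits 6.9 in from both sides at Z = (22.2, 11.8). That places the tangent points at B = (29.1, 11.8) on SB and M = (22.2, 18.7) on ME. Then |QB| = |B − Q| = 31.4.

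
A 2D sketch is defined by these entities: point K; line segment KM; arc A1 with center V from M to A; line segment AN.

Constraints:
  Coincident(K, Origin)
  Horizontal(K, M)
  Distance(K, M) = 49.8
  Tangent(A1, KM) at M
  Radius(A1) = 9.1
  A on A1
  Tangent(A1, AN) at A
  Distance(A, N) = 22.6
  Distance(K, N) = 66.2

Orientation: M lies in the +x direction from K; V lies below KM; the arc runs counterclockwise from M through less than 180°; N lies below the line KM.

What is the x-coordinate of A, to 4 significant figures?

42.97

K is at the origin; K and M share the same y with |KM| = 49.8 and M on the +x side, so M = (49.80, 0.000). Tangency of A1 to KM means the radius VM is perpendicular to KM, so V = M + (0, -9.1) = (49.80, -9.100). Since VA ⟂ AN (tangency), |VN| = √(9.1² + 22.6²) = 24.36 regardless of where A sits on A1. So N lies on both circle(K, 66.2) and circle(V, 24.36); the below-KM intersection is N = (57.91, -32.07). A is the foot of the tangent from N: A = (42.97, -15.12).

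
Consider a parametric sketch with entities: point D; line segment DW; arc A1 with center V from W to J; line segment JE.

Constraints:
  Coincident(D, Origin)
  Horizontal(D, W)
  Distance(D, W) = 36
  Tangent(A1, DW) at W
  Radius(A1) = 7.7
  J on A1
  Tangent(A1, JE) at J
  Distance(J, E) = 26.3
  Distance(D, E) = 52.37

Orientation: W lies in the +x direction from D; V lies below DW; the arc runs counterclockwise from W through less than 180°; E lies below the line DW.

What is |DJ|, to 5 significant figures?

30.798

Checks: |VJ| = 7.700 ✓; ∠(VJ, JE) = 90.00° ✓; |JE| = 26.30 ✓; |DE| = 52.37 ✓.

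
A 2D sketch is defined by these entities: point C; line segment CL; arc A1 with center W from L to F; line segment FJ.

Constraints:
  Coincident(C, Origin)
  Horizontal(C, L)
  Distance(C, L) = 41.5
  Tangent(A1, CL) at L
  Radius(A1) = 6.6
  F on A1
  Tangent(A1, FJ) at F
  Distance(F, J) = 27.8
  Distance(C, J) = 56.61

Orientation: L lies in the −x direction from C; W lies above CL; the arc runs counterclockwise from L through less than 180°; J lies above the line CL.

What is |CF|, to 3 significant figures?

36.4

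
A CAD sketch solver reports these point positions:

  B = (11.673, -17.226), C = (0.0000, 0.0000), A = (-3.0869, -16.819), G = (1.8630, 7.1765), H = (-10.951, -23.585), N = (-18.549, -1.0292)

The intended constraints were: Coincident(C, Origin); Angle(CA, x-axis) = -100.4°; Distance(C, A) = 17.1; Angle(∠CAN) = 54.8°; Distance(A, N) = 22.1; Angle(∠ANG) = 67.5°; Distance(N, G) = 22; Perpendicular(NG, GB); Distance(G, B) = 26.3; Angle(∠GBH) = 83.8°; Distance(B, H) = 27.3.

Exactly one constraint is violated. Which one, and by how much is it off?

Distance(B, H) = 27.3 — off by 3.80.

C = (0.00, 0.00) ✓; CA at -100.4° ✓; |CA| = 17.10 ✓; ∠CAN = 54.80° ✓; |AN| = 22.10 ✓; ∠ANG = 67.50° ✓; |NG| = 22.00 ✓; ∠(NG, GB) = 90.00° ✓; |GB| = 26.30 ✓; ∠GBH = 83.80° ✓; |BH| = 23.50 ✗.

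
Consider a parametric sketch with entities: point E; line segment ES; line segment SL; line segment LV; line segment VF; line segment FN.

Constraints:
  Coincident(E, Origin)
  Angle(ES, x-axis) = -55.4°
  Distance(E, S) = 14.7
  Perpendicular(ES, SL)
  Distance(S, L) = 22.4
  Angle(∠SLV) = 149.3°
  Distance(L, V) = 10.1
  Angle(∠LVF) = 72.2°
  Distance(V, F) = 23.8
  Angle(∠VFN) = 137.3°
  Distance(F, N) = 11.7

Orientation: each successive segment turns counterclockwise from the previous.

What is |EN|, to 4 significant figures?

6.182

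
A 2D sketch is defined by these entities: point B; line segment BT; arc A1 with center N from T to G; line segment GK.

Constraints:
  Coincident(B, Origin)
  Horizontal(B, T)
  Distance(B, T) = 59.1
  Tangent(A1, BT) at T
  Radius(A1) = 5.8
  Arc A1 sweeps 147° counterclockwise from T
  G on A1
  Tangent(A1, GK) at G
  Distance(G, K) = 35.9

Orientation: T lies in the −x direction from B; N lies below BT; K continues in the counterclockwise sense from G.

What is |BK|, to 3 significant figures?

44.1

B is at the origin; BT is horizontal with |BT| = 59.1 and T on the −x side, so T = (-59.1, 0.00). Tangency of A1 to BT means the radius NT is perpendicular to BT, so N = T + (0, -5.8) = (-59.1, -5.80). On A1, T sits at bearing 90° from N; a 147° counterclockwise sweep puts G at bearing 237°, so G = N + 5.8·(cos 237°, sin 237°) = (-62.3, -10.7). Tangency of A1 to GK means the radius NG is perpendicular to GK, so GK runs along (−sin 237°, cos 237°); with |GK| = 35.9, K = (-32.2, -30.2). Then |BK| = |K − B| = 44.1.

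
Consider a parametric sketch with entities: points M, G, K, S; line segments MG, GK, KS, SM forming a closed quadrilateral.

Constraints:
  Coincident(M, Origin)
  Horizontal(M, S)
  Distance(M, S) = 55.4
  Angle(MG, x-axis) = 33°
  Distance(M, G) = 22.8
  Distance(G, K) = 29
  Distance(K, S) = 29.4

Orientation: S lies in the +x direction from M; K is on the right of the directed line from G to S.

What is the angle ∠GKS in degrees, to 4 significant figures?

82.08°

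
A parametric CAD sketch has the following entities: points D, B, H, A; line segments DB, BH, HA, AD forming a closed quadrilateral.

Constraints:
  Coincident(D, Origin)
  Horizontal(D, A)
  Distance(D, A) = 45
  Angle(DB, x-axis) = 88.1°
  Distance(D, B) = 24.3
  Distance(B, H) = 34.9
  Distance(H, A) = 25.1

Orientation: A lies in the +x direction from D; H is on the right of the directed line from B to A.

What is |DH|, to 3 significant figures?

20.9

D is at the origin; DA is horizontal with |DA| = 45.0 and A in +x, so A = (45.0, 0). DB runs at 88.1° with |DB| = 24.3, so B = (0.806, 24.3). H is determined by |BH| = 34.9 and |HA| = 25.1 together: it lies at the intersection of circle(B, 34.9) and circle(A, 25.1). With |BA| = 50.4, the foot of the radical line on BA is 31.0 from B and the perpendicular offset is √(34.9² − 31.0²) = 15.9. Taking the right-of-BA solution: H = (20.3, -4.64).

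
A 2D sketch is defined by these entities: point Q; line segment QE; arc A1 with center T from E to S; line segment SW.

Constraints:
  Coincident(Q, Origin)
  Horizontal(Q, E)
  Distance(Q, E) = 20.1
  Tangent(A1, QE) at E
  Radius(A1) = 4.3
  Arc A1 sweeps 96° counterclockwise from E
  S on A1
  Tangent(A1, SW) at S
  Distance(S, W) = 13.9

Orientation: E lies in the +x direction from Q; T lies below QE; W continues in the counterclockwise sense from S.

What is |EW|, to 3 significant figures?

18.8

On A1, E sits at bearing 90° from T; a 96° counterclockwise sweep puts S at bearing 186°, so S = T + 4.3·(cos 186°, sin 186°) = (15.8, -4.75). Tangency of A1 to SW means the radius TS is perpendicular to SW, so SW runs along (−sin 186°, cos 186°); with |SW| = 13.9, W = (17.3, -18.6). Then |EW| = |W − E| = 18.8.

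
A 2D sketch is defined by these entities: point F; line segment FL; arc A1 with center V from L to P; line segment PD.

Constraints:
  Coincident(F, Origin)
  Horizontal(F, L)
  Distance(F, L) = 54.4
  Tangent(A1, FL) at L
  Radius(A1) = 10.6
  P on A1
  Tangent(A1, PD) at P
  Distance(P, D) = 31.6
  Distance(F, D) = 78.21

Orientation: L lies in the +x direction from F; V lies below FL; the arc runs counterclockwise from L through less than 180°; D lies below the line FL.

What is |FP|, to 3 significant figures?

49.3

Checks: |FL| = 54.40 ✓; |VP| = 10.60 ✓; ∠(VP, PD) = 90.00° ✓; |PD| = 31.60 ✓; |FD| = 78.21 ✓.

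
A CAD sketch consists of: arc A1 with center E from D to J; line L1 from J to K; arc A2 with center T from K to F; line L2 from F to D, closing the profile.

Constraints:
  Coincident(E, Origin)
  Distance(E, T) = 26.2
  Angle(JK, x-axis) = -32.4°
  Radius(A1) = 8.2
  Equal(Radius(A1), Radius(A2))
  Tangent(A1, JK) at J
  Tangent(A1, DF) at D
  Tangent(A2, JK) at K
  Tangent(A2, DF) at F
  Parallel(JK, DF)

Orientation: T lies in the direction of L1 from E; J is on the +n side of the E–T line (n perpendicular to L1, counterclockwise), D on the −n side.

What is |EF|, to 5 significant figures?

27.453

The slot axis is L1's direction at -32.4°, so u = (cos -32.4°, sin -32.4°) = (0.84433, -0.53583) and n = (−sin -32.4°, cos -32.4°) = (0.53583, 0.84433). E is at the origin and T lies 26.2 along u from E, so T = 26.2·u = (22.121, -14.039). Tangency of A1 to both parallel lines with radius 8.2 puts J and D at E ± 8.2·n: J = (4.3938, 6.9235), D = (-4.3938, -6.9235). Equal radii place K and F the same way about T: K = T + 8.2·n = (26.515, -7.1152), F = T − 8.2·n = (17.728, -20.962). Then |EF| = |F − E| = 27.453.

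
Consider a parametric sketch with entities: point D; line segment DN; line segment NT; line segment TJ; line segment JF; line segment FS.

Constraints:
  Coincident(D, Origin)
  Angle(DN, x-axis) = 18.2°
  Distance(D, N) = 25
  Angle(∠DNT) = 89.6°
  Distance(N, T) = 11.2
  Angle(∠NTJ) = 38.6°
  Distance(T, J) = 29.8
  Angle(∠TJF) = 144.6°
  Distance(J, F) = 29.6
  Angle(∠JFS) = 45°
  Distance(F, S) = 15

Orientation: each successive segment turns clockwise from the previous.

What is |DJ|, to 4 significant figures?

13.84

D is at the origin; DN runs at 18.2° with length 25.0, so N = (23.75, 7.808). ∠DNT = 89.6° gives NT at -72.20° from the x-axis; with |NT| = 11.2, T = (27.17, -2.855). ∠NTJ = 38.6° gives TJ at 146.4° from the x-axis; with |TJ| = 29.8, J = (2.352, 13.64). Then |DJ| = |J − D| = 13.84.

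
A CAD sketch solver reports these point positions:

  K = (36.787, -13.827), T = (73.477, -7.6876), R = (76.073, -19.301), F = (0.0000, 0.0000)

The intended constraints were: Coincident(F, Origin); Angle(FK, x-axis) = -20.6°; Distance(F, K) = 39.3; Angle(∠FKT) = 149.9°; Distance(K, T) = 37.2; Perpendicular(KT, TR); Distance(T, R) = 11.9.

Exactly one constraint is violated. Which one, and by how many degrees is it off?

Perpendicular(KT, TR) — off by 3.10°.

F = (0.00, 0.00) ✓; FK at -20.60° ✓; |FK| = 39.30 ✓; ∠FKT = 149.9° ✓; |KT| = 37.20 ✓; ∠(KT, TR) = 86.90° ✗; |TR| = 11.90 ✓.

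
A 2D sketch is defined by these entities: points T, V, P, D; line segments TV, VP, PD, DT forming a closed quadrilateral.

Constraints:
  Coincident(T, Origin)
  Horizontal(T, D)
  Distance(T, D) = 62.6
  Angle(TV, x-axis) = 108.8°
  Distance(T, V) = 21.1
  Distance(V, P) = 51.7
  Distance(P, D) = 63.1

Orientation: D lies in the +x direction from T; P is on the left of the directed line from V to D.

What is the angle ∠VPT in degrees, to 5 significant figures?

17.821°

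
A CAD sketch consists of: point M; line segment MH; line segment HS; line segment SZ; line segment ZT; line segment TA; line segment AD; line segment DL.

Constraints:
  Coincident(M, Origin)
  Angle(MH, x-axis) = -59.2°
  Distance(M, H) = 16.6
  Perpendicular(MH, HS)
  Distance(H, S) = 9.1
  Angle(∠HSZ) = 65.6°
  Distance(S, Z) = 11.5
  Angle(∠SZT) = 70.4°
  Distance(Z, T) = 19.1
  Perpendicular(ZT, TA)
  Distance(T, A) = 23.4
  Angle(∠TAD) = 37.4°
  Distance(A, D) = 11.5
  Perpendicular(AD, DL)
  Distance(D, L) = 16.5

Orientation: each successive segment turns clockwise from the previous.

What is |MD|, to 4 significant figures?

25.42

M is at the origin; MH runs at -59.2° with length 16.6, so H = (8.500, -14.26). MH ⟂ HS, so HS runs at -149.2°; with |HS| = 9.1, S = (0.6834, -18.92). ∠HSZ = 65.6° gives SZ at 96.40° from the x-axis; with |SZ| = 11.5, Z = (-0.5985, -7.490). ∠SZT = 70.4° gives ZT at -13.20° from the x-axis; with |ZT| = 19.1, T = (18.00, -11.85). The perpendicularity gives TA at right angles to ZT, so TA runs at -103.2°; with |TA| = 23.4, A = (12.65, -34.63). ∠TAD = 37.4° gives AD at 114.2° from the x-axis; with |AD| = 11.5, D = (7.939, -24.14). Then |MD| = |D − M| = 25.42.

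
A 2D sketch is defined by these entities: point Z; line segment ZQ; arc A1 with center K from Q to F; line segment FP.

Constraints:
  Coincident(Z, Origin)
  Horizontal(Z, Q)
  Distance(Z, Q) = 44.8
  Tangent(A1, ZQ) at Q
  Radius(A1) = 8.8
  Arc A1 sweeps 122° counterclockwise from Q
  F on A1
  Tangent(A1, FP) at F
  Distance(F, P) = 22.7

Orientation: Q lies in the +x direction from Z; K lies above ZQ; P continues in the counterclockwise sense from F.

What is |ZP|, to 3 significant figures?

51.9

Z is at the origin; ZQ is horizontal with |ZQ| = 44.8 and Q on the +x side, so Q = (44.8, 0.00). The tangent condition forces KQ to be normal to ZQ, so K = Q + (0, 8.8) = (44.8, 8.80). On A1, Q sits at bearing -90° from K; a 122° counterclockwise sweep puts F at bearing 32°, so F = K + 8.8·(cos 32°, sin 32°) = (52.3, 13.5). Tangency of A1 to FP means the radius KF is perpendicular to FP, so FP runs along (−sin 32°, cos 32°); with |FP| = 22.7, P = (40.2, 32.7). Then |ZP| = |P − Z| = 51.9.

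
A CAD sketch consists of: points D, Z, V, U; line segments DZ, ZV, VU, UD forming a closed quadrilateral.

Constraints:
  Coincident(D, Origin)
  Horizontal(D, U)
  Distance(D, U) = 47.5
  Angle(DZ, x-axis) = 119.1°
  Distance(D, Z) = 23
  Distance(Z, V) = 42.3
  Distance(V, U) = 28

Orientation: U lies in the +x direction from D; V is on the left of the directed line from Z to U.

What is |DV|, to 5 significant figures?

38.422

D is at the origin; D and U share the same y with |DU| = 47.5 and U in +x, so U = (47.5, 0). DZ runs at 119.1° with |DZ| = 23.0, so Z = (-11.186, 20.097). V is determined by |ZV| = 42.3 and |VU| = 28.0 together: it lies at the intersection of circle(Z, 42.3) and circle(U, 28.0). With |ZU| = 62.031, the foot of the radical line on ZU is 39.119 from Z and the perpendicular offset is √(42.3² − 39.119²) = 16.094. Taking the left-of-ZU solution: V = (31.037, 22.649).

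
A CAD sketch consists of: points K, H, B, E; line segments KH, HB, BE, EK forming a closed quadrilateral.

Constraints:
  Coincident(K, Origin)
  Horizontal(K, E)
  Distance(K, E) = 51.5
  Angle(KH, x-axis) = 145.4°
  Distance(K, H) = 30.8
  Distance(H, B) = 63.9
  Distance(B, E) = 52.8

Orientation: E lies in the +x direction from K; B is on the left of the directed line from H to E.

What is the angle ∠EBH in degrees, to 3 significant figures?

84.4°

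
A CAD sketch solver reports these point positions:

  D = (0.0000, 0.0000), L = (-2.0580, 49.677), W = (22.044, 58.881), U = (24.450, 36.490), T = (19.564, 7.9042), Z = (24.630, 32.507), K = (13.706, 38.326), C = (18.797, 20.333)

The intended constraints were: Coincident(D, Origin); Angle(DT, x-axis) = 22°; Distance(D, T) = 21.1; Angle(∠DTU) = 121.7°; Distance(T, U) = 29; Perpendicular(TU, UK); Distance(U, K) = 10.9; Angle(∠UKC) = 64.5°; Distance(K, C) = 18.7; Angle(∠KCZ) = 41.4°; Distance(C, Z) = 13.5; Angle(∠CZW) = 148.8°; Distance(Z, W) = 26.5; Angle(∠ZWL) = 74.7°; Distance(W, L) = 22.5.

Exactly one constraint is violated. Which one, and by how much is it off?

Distance(W, L) = 22.5 — off by 3.30.

D = (0.00, 0.00) ✓; DT at 22.00° ✓; |DT| = 21.10 ✓; ∠DTU = 121.7° ✓; |TU| = 29.00 ✓; ∠(TU, UK) = 90.00° ✓; |UK| = 10.90 ✓; ∠UKC = 64.50° ✓; |KC| = 18.70 ✓; ∠KCZ = 41.40° ✓; |CZ| = 13.50 ✓; ∠CZW = 148.8° ✓; |ZW| = 26.50 ✓; ∠ZWL = 74.70° ✓; |WL| = 25.80 ✗.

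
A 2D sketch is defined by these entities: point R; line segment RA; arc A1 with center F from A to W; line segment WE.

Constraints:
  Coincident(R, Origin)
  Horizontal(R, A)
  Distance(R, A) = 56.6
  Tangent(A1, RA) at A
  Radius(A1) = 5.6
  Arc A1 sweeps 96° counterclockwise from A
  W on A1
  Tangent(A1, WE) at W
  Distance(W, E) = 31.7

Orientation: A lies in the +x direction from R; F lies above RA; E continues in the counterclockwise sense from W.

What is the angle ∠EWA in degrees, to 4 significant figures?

132.0°

R is at the origin; R and A share the same y with |RA| = 56.6 and A on the +x side, so A = (56.60, 0.000). A1 meets RA tangentially, so FA is at right angles to RA, so F = A + (0, 5.6) = (56.60, 5.600). On A1, A sits at bearing -90° from F; a 96° counterclockwise sweep puts W at bearing 6°, so W = F + 5.6·(cos 6°, sin 6°) = (62.17, 6.185). The tangent condition forces FW to be normal to WE, so WE runs along (−sin 6°, cos 6°); with |WE| = 31.7, E = (58.86, 37.71). Then cos ∠EWA = WE·WA / (|WE||WA|), giving 132.0°.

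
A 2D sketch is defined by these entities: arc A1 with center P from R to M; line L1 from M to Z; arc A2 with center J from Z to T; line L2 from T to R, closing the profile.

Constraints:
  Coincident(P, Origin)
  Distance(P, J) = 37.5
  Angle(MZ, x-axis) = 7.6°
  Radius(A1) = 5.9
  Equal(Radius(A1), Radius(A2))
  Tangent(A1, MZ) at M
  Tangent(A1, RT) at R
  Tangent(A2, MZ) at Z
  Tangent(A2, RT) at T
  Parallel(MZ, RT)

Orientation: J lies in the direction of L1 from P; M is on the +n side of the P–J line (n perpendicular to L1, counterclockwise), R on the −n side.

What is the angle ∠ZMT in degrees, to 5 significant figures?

17.467°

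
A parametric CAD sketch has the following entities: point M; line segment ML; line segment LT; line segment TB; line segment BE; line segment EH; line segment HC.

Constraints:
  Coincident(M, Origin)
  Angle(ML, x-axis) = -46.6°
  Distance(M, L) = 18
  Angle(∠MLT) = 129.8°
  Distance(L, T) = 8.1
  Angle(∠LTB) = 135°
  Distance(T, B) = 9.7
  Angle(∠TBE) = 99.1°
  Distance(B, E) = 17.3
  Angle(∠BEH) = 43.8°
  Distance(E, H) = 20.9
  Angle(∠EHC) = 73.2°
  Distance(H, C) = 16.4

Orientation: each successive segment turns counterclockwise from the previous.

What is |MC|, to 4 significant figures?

31.68

M is at the origin; ML runs at -46.6° with length 18.0, so L = (12.37, -13.08). ∠MLT = 129.8° gives LT at 3.600° from the x-axis; with |LT| = 8.1, T = (20.45, -12.57). ∠LTB = 135.0° gives TB at 48.60° from the x-axis; with |TB| = 9.7, B = (26.87, -5.294). ∠TBE = 99.1° gives BE at 129.5° from the x-axis; with |BE| = 17.3, E = (15.86, 8.055). ∠BEH = 43.8° gives EH at -94.30° from the x-axis; with |EH| = 20.9, H = (14.30, -12.79). ∠EHC = 73.2° gives HC at 12.50° from the x-axis; with |HC| = 16.4, C = (30.31, -9.236). Then |MC| = |C − M| = 31.68.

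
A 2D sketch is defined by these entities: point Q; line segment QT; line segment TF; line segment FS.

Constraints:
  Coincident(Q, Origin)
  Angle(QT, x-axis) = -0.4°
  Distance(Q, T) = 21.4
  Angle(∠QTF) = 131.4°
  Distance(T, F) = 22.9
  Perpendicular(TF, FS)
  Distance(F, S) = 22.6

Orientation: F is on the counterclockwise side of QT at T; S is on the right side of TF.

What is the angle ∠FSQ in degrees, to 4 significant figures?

43.79°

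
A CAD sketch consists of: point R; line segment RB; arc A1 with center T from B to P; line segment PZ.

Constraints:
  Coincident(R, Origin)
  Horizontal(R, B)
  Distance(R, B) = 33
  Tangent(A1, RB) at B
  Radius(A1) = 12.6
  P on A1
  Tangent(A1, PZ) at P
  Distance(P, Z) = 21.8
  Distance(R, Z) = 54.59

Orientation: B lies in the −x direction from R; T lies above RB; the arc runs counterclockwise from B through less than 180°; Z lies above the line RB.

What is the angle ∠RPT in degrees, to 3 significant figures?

90.9°

Checks: |TP| = 12.60 ✓; ∠(TP, PZ) = 90.00° ✓; |PZ| = 21.80 ✓; |RZ| = 54.59 ✓.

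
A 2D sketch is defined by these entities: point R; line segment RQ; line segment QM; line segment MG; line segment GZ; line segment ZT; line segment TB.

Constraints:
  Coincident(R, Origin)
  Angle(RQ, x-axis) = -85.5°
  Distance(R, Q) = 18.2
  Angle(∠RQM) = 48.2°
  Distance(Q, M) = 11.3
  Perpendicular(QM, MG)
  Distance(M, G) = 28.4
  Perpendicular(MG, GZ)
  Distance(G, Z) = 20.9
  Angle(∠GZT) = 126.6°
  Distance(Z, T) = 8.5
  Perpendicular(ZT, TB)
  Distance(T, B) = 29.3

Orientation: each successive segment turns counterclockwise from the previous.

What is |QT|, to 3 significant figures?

26.1

R is at the origin; RQ runs at -85.5° with length 18.2, so Q = (1.43, -18.1). ∠RQM = 48.2° gives QM at 46.3° from the x-axis; with |QM| = 11.3, M = (9.23, -9.97). The perpendicularity gives MG at right angles to QM, so MG runs at 136°; with |MG| = 28.4, G = (-11.3, 9.65). MG ⟂ GZ, so GZ runs at -134°; with |GZ| = 20.9, Z = (-25.7, -5.46). ∠GZT = 126.6° gives ZT at -80.3° from the x-axis; with |ZT| = 8.5, T = (-24.3, -13.8). Then |QT| = |T − Q| = 26.1.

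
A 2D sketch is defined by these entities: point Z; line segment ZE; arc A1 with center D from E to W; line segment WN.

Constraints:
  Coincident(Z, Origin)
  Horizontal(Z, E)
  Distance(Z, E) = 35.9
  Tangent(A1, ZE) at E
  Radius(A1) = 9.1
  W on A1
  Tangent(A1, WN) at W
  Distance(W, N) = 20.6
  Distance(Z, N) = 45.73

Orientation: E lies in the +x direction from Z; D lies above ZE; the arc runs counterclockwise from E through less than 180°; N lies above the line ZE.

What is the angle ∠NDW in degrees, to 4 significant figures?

66.17°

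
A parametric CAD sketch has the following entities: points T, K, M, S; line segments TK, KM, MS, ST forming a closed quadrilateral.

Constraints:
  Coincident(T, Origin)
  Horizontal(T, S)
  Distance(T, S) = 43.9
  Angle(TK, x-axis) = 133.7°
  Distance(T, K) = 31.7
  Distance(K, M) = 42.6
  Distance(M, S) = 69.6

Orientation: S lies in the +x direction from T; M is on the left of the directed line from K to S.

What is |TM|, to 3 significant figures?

57.0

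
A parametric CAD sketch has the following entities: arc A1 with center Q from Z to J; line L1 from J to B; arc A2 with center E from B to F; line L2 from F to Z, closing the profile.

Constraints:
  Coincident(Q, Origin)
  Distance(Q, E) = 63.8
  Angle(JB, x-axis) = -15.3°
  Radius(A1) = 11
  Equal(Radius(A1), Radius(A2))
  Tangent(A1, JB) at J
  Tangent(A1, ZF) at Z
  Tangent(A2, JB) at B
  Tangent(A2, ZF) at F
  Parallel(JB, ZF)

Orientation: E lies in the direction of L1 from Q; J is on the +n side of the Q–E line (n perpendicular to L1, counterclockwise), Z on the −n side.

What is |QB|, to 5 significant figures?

64.741

The slot axis is L1's direction at -15.3°, so u = (cos -15.3°, sin -15.3°) = (0.96456, -0.26387) and n = (−sin -15.3°, cos -15.3°) = (0.26387, 0.96456). Q is at the origin and E lies 63.8 along u from Q, so E = 63.8·u = (61.539, -16.835). Tangency of A1 to both parallel lines with radius 11.0 puts J and Z at Q ± 11.0·n: J = (2.9026, 10.610), Z = (-2.9026, -10.610). Equal radii place B and F the same way about E: B = E + 11.0·n = (64.441, -6.2250), F = E − 11.0·n = (58.636, -27.445). Then |QB| = |B − Q| = 64.741.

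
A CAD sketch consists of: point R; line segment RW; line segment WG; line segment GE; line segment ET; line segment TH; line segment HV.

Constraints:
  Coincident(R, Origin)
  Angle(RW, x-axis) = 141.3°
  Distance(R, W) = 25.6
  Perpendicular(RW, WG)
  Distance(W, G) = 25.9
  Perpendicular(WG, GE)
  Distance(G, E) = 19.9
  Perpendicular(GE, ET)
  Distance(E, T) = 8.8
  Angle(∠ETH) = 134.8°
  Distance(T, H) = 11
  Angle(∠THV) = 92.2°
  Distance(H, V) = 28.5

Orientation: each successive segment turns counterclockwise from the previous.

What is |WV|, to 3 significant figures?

30.1

R is at the origin; RW runs at 141.3° with length 25.6, so W = (-20.0, 16.0). RW is perpendicular to WG, so WG runs at -129°; with |WG| = 25.9, G = (-36.2, -4.21). WG is perpendicular to GE, so GE runs at -38.7°; with |GE| = 19.9, E = (-20.6, -16.6). GE ⟂ ET, so ET runs at 51.3°; with |ET| = 8.8, T = (-15.1, -9.78). ∠ETH = 134.8° gives TH at 96.5° from the x-axis; with |TH| = 11.0, H = (-16.4, 1.15). ∠THV = 92.2° gives HV at -176° from the x-axis; with |HV| = 28.5, V = (-44.8, -0.989). Then |WV| = |V − W| = 30.1.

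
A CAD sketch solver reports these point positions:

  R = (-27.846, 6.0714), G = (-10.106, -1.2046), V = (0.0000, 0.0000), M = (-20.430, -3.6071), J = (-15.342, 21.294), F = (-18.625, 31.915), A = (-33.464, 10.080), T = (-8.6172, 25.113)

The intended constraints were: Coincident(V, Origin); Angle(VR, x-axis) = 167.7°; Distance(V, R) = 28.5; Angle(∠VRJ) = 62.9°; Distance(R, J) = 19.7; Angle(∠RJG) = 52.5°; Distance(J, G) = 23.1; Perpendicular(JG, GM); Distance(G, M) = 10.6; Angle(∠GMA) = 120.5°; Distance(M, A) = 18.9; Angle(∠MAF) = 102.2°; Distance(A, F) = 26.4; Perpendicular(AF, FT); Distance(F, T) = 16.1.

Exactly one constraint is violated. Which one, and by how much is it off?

Distance(F, T) = 16.1 — off by 4.00.

V = (0.00, 0.00) ✓; VR at 167.7° ✓; |VR| = 28.50 ✓; ∠VRJ = 62.90° ✓; |RJ| = 19.70 ✓; ∠RJG = 52.50° ✓; |JG| = 23.10 ✓; ∠(JG, GM) = 90.00° ✓; |GM| = 10.60 ✓; ∠GMA = 120.5° ✓; |MA| = 18.90 ✓; ∠MAF = 102.2° ✓; |AF| = 26.40 ✓; ∠(AF, FT) = 90.00° ✓; |FT| = 12.10 ✗.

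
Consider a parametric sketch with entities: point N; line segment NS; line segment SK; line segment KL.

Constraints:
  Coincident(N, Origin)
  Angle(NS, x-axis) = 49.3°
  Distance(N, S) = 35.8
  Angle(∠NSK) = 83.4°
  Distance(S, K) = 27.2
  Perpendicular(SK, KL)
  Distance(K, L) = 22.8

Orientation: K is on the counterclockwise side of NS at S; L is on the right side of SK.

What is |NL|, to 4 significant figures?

62.76

N is at the origin; NS runs at 49.3° with length 35.8, so S = 35.8·(cos 49.3°, sin 49.3°) = (23.35, 27.14). ∠NSK = 83.4°, so SK runs at 49.3° + (180° − 83.4°) = 145.9° from the x-axis; with |SK| = 27.2, K = S + 27.2·(cos 145.9°, sin 145.9°) = (0.8219, 42.39). The perpendicularity gives KL at right angles to SK; with |KL| = 22.8 on the right of SK, L = K + 22.8·(0.5606, 0.8281) = (13.60, 61.27). Then |NL| = |L − N| = 62.76.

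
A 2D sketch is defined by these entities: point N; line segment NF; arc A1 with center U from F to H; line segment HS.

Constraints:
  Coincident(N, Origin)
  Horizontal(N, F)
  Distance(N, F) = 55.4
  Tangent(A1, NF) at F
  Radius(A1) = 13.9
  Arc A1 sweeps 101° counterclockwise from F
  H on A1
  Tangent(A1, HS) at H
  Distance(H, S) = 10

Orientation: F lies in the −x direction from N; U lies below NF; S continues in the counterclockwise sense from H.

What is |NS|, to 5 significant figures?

72.129

N is at the origin; NF is horizontal with |NF| = 55.4 and F on the −x side, so F = (-55.400, 0.0000). A1 meets NF tangentially, so UF is at right angles to NF, so U = F + (0, -13.9) = (-55.400, -13.900). On A1, F sits at bearing 90° from U; a 101° counterclockwise sweep puts H at bearing 191°, so H = U + 13.9·(cos 191°, sin 191°) = (-69.045, -16.552). Since A1 is tangent to HS there, UH ⟂ HS, so HS runs along (−sin 191°, cos 191°); with |HS| = 10.0, S = (-67.137, -26.369). Then |NS| = |S − N| = 72.129.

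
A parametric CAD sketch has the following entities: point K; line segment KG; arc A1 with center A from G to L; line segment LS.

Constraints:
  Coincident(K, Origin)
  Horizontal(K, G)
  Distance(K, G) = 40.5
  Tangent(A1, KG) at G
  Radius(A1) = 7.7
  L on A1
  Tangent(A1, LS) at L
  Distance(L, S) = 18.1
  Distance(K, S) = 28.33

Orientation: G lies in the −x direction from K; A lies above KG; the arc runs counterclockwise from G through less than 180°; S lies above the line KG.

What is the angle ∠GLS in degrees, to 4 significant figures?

155.0°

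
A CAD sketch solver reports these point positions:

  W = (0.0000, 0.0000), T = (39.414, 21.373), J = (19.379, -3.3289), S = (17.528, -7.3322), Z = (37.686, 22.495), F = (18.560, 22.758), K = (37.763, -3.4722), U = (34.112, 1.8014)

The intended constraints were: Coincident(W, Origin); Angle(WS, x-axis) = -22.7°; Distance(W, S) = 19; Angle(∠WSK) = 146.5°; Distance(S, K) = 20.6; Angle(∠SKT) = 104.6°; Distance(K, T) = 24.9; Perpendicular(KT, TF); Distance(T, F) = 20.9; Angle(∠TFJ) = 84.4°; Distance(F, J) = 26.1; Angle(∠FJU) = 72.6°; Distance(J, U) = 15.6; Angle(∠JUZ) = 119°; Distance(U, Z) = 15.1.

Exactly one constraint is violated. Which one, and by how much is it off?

Distance(U, Z) = 15.1 — off by 5.90.

W = (0.00, 0.00) ✓; WS at -22.70° ✓; |WS| = 19.00 ✓; ∠WSK = 146.5° ✓; |SK| = 20.60 ✓; ∠SKT = 104.6° ✓; |KT| = 24.90 ✓; ∠(KT, TF) = 90.00° ✓; |TF| = 20.90 ✓; ∠TFJ = 84.40° ✓; |FJ| = 26.10 ✓; ∠FJU = 72.60° ✓; |JU| = 15.60 ✓; ∠JUZ = 119.0° ✓; |UZ| = 21.00 ✗.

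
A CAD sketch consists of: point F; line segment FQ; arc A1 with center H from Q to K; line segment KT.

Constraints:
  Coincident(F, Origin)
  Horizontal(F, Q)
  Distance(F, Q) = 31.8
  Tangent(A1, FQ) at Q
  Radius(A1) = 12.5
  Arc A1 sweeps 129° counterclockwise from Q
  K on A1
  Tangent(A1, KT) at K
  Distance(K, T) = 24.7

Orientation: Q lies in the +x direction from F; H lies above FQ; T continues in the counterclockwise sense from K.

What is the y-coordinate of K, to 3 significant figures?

20.4

F is at the origin; F and Q share the same y with |FQ| = 31.8 and Q on the +x side, so Q = (31.8, 0.00). The tangent condition forces HQ to be normal to FQ, so H = Q + (0, 12.5) = (31.8, 12.5). On A1, Q sits at bearing -90° from H; a 129° counterclockwise sweep puts K at bearing 39°, so K = H + 12.5·(cos 39°, sin 39°) = (41.5, 20.4). So K.y = 20.4.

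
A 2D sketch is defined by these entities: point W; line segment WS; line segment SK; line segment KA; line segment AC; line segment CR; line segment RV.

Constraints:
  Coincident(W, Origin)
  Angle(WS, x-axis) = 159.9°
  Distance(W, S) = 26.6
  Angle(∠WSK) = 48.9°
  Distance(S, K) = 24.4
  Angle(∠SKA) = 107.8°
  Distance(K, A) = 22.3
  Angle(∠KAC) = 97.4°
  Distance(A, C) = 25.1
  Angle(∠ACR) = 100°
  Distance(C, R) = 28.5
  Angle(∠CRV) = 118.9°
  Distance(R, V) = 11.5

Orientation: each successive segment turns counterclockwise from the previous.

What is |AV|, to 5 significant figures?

41.115

W is at the origin; WS runs at 159.9° with length 26.6, so S = (-24.980, 9.1413). ∠WSK = 48.9° gives SK at -69.000° from the x-axis; with |SK| = 24.4, K = (-16.236, -13.638). ∠SKA = 107.8° gives KA at 3.2000° from the x-axis; with |KA| = 22.3, A = (6.0295, -12.393). ∠KAC = 97.4° gives AC at 85.800° from the x-axis; with |AC| = 25.1, C = (7.8678, 12.639). ∠ACR = 100.0° gives CR at 165.80° from the x-axis; with |CR| = 28.5, R = (-19.761, 19.631). ∠CRV = 118.9° gives RV at -133.10° from the x-axis; with |RV| = 11.5, V = (-27.619, 11.234). Then |AV| = |V − A| = 41.115.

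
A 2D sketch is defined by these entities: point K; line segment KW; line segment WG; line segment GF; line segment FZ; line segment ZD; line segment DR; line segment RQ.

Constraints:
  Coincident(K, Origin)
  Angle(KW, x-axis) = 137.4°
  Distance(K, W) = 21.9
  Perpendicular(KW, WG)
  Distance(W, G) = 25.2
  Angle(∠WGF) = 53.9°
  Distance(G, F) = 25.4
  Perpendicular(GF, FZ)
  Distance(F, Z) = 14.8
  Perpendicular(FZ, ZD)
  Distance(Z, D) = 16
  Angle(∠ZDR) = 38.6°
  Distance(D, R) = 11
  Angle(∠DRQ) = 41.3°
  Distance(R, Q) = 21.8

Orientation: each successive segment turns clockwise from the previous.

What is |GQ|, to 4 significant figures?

32.64

K is at the origin; KW runs at 137.4° with length 21.9, so W = (-16.12, 14.82). The perpendicularity gives WG at right angles to KW, so WG runs at 47.40°; with |WG| = 25.2, G = (0.9367, 33.37). ∠WGF = 53.9° gives GF at -78.70° from the x-axis; with |GF| = 25.4, F = (5.914, 8.466). GF ⟂ FZ, so FZ runs at -168.7°; with |FZ| = 14.8, Z = (-8.599, 5.566). FZ is perpendicular to ZD, so ZD runs at 101.3°; with |ZD| = 16.0, D = (-11.73, 21.26). ∠ZDR = 38.6° gives DR at -40.10° from the x-axis; with |DR| = 11.0, R = (-3.320, 14.17). ∠DRQ = 41.3° gives RQ at -178.8° from the x-axis; with |RQ| = 21.8, Q = (-25.12, 13.71). Then |GQ| = |Q − G| = 32.64.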